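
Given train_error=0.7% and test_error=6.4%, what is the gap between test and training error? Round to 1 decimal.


Generalization gap = test_error - train_error
= 6.4 - 0.7
= 5.7%
A moderate gap.

5.7


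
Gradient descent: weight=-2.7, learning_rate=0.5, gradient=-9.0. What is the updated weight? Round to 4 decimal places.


w_new = w_old - lr * gradient
= -2.7 - 0.5 * -9.0
= -2.7 - (-4.5)
= 1.8000

1.8000


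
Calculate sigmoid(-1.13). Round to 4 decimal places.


sigmoid(z) = 1 / (1 + exp(-z))
exp(-(-1.13)) = exp(1.13) = 3.0957
1 + 3.0957 = 4.0957
1 / 4.0957 = 0.2442

0.2442


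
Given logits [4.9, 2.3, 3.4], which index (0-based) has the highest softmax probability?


Softmax is a monotonic transformation, so it preserves the argmax.
We need to find the index of the maximum logit.
Index 0: 4.9
Index 1: 2.3
Index 2: 3.4
Maximum logit = 4.9 at index 0

0


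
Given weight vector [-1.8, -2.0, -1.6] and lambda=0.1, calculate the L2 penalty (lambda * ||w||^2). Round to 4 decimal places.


Squaring each weight:
(-1.8)^2 = 3.24
(-2.0)^2 = 4.0
(-1.6)^2 = 2.56
Sum of squares = 9.8
Penalty = 0.1 * 9.8 = 0.9800

0.9800


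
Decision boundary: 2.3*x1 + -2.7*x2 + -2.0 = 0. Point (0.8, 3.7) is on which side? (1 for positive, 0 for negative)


Compute 2.3 * 0.8 + -2.7 * 3.7 + -2.0
= 1.84 + -9.99 + -2.0
= -10.15
Since -10.15 < 0, the point is on the negative side.

0


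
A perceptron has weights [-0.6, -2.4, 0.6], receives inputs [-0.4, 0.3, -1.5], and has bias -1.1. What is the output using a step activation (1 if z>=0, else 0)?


z = w . x + b
= -0.6*-0.4 + -2.4*0.3 + 0.6*-1.5 + -1.1
= 0.24 + -0.72 + -0.9 + -1.1
= -1.38 + -1.1
= -2.48
Since z = -2.48 < 0, output = 0

0


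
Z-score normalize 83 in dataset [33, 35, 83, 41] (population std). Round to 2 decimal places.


Mean = (33 + 35 + 83 + 41) / 4 = 48.0
Variance = sum((x_i - mean)^2) / n = 417.0
Std = sqrt(417.0) = 20.4206
Z = (x - mean) / std
= (83 - 48.0) / 20.4206
= 35.0 / 20.4206
= 1.71

1.71


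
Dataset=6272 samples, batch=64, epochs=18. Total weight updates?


Iterations per epoch = 6272 / 64 = 98
Total updates = iterations_per_epoch * epochs
= 98 * 18
= 1764

1764


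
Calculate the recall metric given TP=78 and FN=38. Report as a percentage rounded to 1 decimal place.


Recall = TP / (TP + FN) * 100
= 78 / (78 + 38)
= 78 / 116
= 0.6724
= 67.2%

67.2


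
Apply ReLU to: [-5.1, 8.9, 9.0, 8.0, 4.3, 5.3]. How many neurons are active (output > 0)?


ReLU(x) = max(0, x) for each element:
ReLU(-5.1) = 0
ReLU(8.9) = 8.9
ReLU(9.0) = 9.0
ReLU(8.0) = 8.0
ReLU(4.3) = 4.3
ReLU(5.3) = 5.3
Active neurons (>0): 5

5


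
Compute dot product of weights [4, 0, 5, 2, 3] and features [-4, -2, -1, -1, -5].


Element-wise products:
4 * -4 = -16
0 * -2 = 0
5 * -1 = -5
2 * -1 = -2
3 * -5 = -15
Sum = -16 + 0 + -5 + -2 + -15
= -38

-38


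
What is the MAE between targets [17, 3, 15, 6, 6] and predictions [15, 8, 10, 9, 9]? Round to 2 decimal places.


Absolute errors: [2, 5, 5, 3, 3]
Sum of absolute errors = 18
MAE = 18 / 5 = 3.60

3.60


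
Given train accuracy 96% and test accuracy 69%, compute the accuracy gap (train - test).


Gap = train_accuracy - test_accuracy
= 96 - 69
= 27%
This large gap strongly indicates overfitting.

27


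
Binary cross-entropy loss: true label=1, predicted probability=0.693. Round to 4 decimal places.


For y=1: Loss = -log(p)
= -log(0.693)
= -(-0.3667)
= 0.3667

0.3667


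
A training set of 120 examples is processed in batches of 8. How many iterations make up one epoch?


Iterations per epoch = dataset_size / batch_size
= 120 / 8
= 15

15


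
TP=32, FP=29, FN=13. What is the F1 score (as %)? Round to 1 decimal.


Precision = TP / (TP + FP) = 32 / 61 = 0.5246
Recall = TP / (TP + FN) = 32 / 45 = 0.7111
F1 = 2 * P * R / (P + R)
= 2 * 0.5246 * 0.7111 / (0.5246 + 0.7111)
= 0.7461 / 1.2357
= 0.6038
As percentage: 60.4%

60.4


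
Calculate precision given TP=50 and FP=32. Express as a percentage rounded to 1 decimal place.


Precision = TP / (TP + FP) * 100
= 50 / (50 + 32)
= 50 / 82
= 0.6098
= 61.0%

61.0


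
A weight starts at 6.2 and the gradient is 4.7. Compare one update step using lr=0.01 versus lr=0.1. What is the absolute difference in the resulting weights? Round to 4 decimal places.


With lr=0.01: w_new = 6.2 - 0.01 * 4.7 = 6.153
With lr=0.1: w_new = 6.2 - 0.1 * 4.7 = 5.73
Absolute difference = |6.153 - 5.73|
= 0.4230

0.4230


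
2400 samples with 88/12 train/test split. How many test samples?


Train samples = 2400 * 88% = 2112
Test samples = 2400 - 2112
= 288

288


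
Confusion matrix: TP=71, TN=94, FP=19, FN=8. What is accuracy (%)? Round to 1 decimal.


Accuracy = (TP + TN) / (TP + TN + FP + FN) * 100
= (71 + 94) / (71 + 94 + 19 + 8)
= 165 / 192
= 0.8594
= 85.9%

85.9


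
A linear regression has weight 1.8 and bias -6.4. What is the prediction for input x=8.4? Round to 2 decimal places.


y = 1.8 * 8.4 + (-6.4)
= 15.12 + (-6.4)
= 8.72

8.72


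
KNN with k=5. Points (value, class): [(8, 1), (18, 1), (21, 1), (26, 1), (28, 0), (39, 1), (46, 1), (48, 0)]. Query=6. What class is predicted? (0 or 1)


Distances from query 6:
Point 8 (class 1): distance = 2
Point 18 (class 1): distance = 12
Point 21 (class 1): distance = 15
Point 26 (class 1): distance = 20
Point 28 (class 0): distance = 22
K=5 nearest neighbors: classes = [1, 1, 1, 1, 0]
Votes for class 1: 4 / 5
Majority vote => class 1

1


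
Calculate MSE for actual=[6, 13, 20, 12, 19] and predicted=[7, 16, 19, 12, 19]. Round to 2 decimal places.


Differences: [-1, -3, 1, 0, 0]
Squared errors: [1, 9, 1, 0, 0]
Sum of squared errors = 11
MSE = 11 / 5 = 2.20

2.20


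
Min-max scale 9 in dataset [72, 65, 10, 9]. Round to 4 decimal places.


Min = 9, Max = 72
Range = 72 - 9 = 63
Scaled = (x - min) / (max - min)
= (9 - 9) / 63
= 0 / 63
= 0.0000

0.0000


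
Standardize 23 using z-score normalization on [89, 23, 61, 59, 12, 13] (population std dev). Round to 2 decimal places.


Mean = (89 + 23 + 61 + 59 + 12 + 13) / 6 = 42.8333
Variance = sum((x_i - mean)^2) / n = 826.1389
Std = sqrt(826.1389) = 28.7426
Z = (x - mean) / std
= (23 - 42.8333) / 28.7426
= -19.8333 / 28.7426
= -0.69

-0.69


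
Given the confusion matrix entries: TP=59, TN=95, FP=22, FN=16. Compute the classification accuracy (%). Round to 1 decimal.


Accuracy = (TP + TN) / (TP + TN + FP + FN) * 100
= (59 + 95) / (59 + 95 + 22 + 16)
= 154 / 192
= 0.8021
= 80.2%

80.2


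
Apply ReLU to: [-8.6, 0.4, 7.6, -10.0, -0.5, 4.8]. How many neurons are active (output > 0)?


ReLU(x) = max(0, x) for each element:
ReLU(-8.6) = 0
ReLU(0.4) = 0.4
ReLU(7.6) = 7.6
ReLU(-10.0) = 0
ReLU(-0.5) = 0
ReLU(4.8) = 4.8
Active neurons (>0): 3

3


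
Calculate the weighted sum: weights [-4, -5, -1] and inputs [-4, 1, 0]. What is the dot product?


Element-wise products:
-4 * -4 = 16
-5 * 1 = -5
-1 * 0 = 0
Sum = 16 + -5 + 0
= 11

11


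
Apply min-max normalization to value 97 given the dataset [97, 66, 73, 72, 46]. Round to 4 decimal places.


Min = 46, Max = 97
Range = 97 - 46 = 51
Scaled = (x - min) / (max - min)
= (97 - 46) / 51
= 51 / 51
= 1.0000

1.0000


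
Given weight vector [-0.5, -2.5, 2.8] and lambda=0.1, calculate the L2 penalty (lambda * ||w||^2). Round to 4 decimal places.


Squaring each weight:
(-0.5)^2 = 0.25
(-2.5)^2 = 6.25
2.8^2 = 7.84
Sum of squares = 14.34
Penalty = 0.1 * 14.34 = 1.4340

1.4340


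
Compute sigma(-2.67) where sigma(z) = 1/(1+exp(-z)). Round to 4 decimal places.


sigmoid(z) = 1 / (1 + exp(-z))
exp(-(-2.67)) = exp(2.67) = 14.44
1 + 14.44 = 15.44
1 / 15.44 = 0.0648

0.0648


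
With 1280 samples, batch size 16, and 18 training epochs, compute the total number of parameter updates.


Iterations per epoch = 1280 / 16 = 80
Total updates = iterations_per_epoch * epochs
= 80 * 18
= 1440

1440


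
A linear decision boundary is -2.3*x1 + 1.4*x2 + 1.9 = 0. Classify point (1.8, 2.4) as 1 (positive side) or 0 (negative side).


Compute -2.3 * 1.8 + 1.4 * 2.4 + 1.9
= -4.14 + 3.36 + 1.9
= 1.12
Since 1.12 >= 0, the point is on the positive side.

1


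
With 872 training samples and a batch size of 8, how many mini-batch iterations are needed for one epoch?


Iterations per epoch = dataset_size / batch_size
= 872 / 8
= 109

109


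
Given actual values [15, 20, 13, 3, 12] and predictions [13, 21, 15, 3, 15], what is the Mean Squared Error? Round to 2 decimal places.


Differences: [2, -1, -2, 0, -3]
Squared errors: [4, 1, 4, 0, 9]
Sum of squared errors = 18
MSE = 18 / 5 = 3.60

3.60


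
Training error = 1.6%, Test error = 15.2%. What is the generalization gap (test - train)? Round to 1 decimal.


Generalization gap = test_error - train_error
= 15.2 - 1.6
= 13.6%
A large gap suggests overfitting.

13.6


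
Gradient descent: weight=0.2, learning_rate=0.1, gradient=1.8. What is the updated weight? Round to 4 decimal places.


w_new = w_old - lr * gradient
= 0.2 - 0.1 * 1.8
= 0.2 - (0.18)
= 0.0200

0.0200


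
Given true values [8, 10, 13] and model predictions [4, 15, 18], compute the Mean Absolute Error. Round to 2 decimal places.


Absolute errors: [4, 5, 5]
Sum of absolute errors = 14
MAE = 14 / 3 = 4.67

4.67


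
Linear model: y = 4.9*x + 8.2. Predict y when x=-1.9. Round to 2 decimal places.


y = 4.9 * -1.9 + (8.2)
= -9.31 + (8.2)
= -1.11

-1.11


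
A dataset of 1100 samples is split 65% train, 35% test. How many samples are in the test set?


Train samples = 1100 * 65% = 715
Test samples = 1100 - 715
= 385

385


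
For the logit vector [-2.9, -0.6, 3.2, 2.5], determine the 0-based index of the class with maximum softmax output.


Softmax is a monotonic transformation, so it preserves the argmax.
We need to find the index of the maximum logit.
Index 0: -2.9
Index 1: -0.6
Index 2: 3.2
Index 3: 2.5
Maximum logit = 3.2 at index 2

2


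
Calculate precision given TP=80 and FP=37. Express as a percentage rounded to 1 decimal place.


Precision = TP / (TP + FP) * 100
= 80 / (80 + 37)
= 80 / 117
= 0.6838
= 68.4%

68.4


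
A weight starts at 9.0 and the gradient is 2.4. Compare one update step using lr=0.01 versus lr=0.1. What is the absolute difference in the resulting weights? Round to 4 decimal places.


With lr=0.01: w_new = 9.0 - 0.01 * 2.4 = 8.976
With lr=0.1: w_new = 9.0 - 0.1 * 2.4 = 8.76
Absolute difference = |8.976 - 8.76|
= 0.2160

0.2160


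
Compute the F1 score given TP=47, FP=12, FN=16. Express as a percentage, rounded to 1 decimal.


Precision = TP / (TP + FP) = 47 / 59 = 0.7966
Recall = TP / (TP + FN) = 47 / 63 = 0.746
F1 = 2 * P * R / (P + R)
= 2 * 0.7966 * 0.746 / (0.7966 + 0.746)
= 1.1886 / 1.5426
= 0.7705
As percentage: 77.0%

77.0


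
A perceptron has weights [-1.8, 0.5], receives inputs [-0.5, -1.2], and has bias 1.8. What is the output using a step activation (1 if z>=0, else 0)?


z = w . x + b
= -1.8*-0.5 + 0.5*-1.2 + 1.8
= 0.9 + -0.6 + 1.8
= 0.3 + 1.8
= 2.1
Since z = 2.1 >= 0, output = 1

1


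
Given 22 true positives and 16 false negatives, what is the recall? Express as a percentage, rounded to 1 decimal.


Recall = TP / (TP + FN) * 100
= 22 / (22 + 16)
= 22 / 38
= 0.5789
= 57.9%

57.9


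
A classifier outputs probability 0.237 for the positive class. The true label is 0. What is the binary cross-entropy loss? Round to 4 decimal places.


For y=0: Loss = -log(1-p)
= -log(1 - 0.237)
= -log(0.763)
= -(-0.2705)
= 0.2705

0.2705


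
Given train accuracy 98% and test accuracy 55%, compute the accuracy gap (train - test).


Gap = train_accuracy - test_accuracy
= 98 - 55
= 43%
This large gap strongly indicates overfitting.

43


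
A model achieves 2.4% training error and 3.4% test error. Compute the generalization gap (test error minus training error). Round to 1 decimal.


Generalization gap = test_error - train_error
= 3.4 - 2.4
= 1.0%
A small gap suggests good generalization.

1.0


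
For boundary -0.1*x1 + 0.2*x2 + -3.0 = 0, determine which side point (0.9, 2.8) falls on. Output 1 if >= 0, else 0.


Compute -0.1 * 0.9 + 0.2 * 2.8 + -3.0
= -0.09 + 0.56 + -3.0
= -2.53
Since -2.53 < 0, the point is on the negative side.

0


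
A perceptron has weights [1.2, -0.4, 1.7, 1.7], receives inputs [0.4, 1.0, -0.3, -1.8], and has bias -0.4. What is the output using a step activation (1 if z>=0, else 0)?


z = w . x + b
= 1.2*0.4 + -0.4*1.0 + 1.7*-0.3 + 1.7*-1.8 + -0.4
= 0.48 + -0.4 + -0.51 + -3.06 + -0.4
= -3.49 + -0.4
= -3.89
Since z = -3.89 < 0, output = 0

0


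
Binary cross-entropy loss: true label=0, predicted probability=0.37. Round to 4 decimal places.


For y=0: Loss = -log(1-p)
= -log(1 - 0.37)
= -log(0.63)
= -(-0.462)
= 0.4620

0.4620


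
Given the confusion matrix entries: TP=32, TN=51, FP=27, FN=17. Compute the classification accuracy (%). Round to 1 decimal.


Accuracy = (TP + TN) / (TP + TN + FP + FN) * 100
= (32 + 51) / (32 + 51 + 27 + 17)
= 83 / 127
= 0.6535
= 65.4%

65.4


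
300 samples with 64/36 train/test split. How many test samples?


Train samples = 300 * 64% = 192
Test samples = 300 - 192
= 108

108


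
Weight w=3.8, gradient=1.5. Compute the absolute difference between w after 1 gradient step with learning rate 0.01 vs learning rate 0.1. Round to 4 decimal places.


With lr=0.01: w_new = 3.8 - 0.01 * 1.5 = 3.785
With lr=0.1: w_new = 3.8 - 0.1 * 1.5 = 3.65
Absolute difference = |3.785 - 3.65|
= 0.1350

0.1350


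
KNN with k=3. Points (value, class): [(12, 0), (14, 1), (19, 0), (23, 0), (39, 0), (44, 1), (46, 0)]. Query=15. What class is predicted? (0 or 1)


Distances from query 15:
Point 14 (class 1): distance = 1
Point 12 (class 0): distance = 3
Point 19 (class 0): distance = 4
K=3 nearest neighbors: classes = [1, 0, 0]
Votes for class 1: 1 / 3
Majority vote => class 0

0


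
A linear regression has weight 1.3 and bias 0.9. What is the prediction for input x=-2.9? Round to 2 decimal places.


y = 1.3 * -2.9 + (0.9)
= -3.77 + (0.9)
= -2.87

-2.87


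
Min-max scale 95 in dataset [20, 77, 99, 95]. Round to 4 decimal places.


Min = 20, Max = 99
Range = 99 - 20 = 79
Scaled = (x - min) / (max - min)
= (95 - 20) / 79
= 75 / 79
= 0.9494

0.9494


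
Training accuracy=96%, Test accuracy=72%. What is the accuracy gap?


Gap = train_accuracy - test_accuracy
= 96 - 72
= 24%
This large gap strongly indicates overfitting.

24


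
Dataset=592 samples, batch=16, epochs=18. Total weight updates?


Iterations per epoch = 592 / 16 = 37
Total updates = iterations_per_epoch * epochs
= 37 * 18
= 666

666


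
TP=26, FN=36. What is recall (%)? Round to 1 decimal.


Recall = TP / (TP + FN) * 100
= 26 / (26 + 36)
= 26 / 62
= 0.4194
= 41.9%

41.9


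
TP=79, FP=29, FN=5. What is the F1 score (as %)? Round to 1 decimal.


Precision = TP / (TP + FP) = 79 / 108 = 0.7315
Recall = TP / (TP + FN) = 79 / 84 = 0.9405
F1 = 2 * P * R / (P + R)
= 2 * 0.7315 * 0.9405 / (0.7315 + 0.9405)
= 1.3759 / 1.672
= 0.8229
As percentage: 82.3%

82.3


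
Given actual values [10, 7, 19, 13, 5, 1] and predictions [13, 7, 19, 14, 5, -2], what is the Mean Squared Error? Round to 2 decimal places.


Differences: [-3, 0, 0, -1, 0, 3]
Squared errors: [9, 0, 0, 1, 0, 9]
Sum of squared errors = 19
MSE = 19 / 6 = 3.17

3.17


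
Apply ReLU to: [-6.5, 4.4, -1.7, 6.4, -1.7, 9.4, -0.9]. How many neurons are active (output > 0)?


ReLU(x) = max(0, x) for each element:
ReLU(-6.5) = 0
ReLU(4.4) = 4.4
ReLU(-1.7) = 0
ReLU(6.4) = 6.4
ReLU(-1.7) = 0
ReLU(9.4) = 9.4
ReLU(-0.9) = 0
Active neurons (>0): 3

3


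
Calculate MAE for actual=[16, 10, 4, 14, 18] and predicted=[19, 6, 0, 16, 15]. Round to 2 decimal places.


Absolute errors: [3, 4, 4, 2, 3]
Sum of absolute errors = 16
MAE = 16 / 5 = 3.20

3.20


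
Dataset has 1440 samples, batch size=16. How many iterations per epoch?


Iterations per epoch = dataset_size / batch_size
= 1440 / 16
= 90

90


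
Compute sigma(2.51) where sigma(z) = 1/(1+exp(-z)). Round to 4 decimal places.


sigmoid(z) = 1 / (1 + exp(-z))
exp(-(2.51)) = exp(-2.51) = 0.0813
1 + 0.0813 = 1.0813
1 / 1.0813 = 0.9248

0.9248


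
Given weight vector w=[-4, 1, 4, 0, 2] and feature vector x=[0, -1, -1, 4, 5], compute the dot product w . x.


Element-wise products:
-4 * 0 = 0
1 * -1 = -1
4 * -1 = -4
0 * 4 = 0
2 * 5 = 10
Sum = 0 + -1 + -4 + 0 + 10
= 5

5


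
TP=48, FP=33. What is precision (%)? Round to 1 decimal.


Precision = TP / (TP + FP) * 100
= 48 / (48 + 33)
= 48 / 81
= 0.5926
= 59.3%

59.3


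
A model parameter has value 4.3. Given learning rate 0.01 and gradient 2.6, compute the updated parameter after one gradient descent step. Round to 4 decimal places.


w_new = w_old - lr * gradient
= 4.3 - 0.01 * 2.6
= 4.3 - (0.026)
= 4.2740

4.2740


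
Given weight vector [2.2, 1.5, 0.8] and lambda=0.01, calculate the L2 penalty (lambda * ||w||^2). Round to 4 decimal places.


Squaring each weight:
2.2^2 = 4.84
1.5^2 = 2.25
0.8^2 = 0.64
Sum of squares = 7.73
Penalty = 0.01 * 7.73 = 0.0773

0.0773


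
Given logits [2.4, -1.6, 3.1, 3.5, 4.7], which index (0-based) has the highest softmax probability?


Softmax is a monotonic transformation, so it preserves the argmax.
We need to find the index of the maximum logit.
Index 0: 2.4
Index 1: -1.6
Index 2: 3.1
Index 3: 3.5
Index 4: 4.7
Maximum logit = 4.7 at index 4

4


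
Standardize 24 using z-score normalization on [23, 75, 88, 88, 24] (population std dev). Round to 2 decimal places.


Mean = (23 + 75 + 88 + 88 + 24) / 5 = 59.6
Variance = sum((x_i - mean)^2) / n = 891.44
Std = sqrt(891.44) = 29.857
Z = (x - mean) / std
= (24 - 59.6) / 29.857
= -35.6 / 29.857
= -1.19

-1.19


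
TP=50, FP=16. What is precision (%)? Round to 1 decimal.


Precision = TP / (TP + FP) * 100
= 50 / (50 + 16)
= 50 / 66
= 0.7576
= 75.8%

75.8


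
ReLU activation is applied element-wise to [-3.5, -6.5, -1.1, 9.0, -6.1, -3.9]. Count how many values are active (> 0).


ReLU(x) = max(0, x) for each element:
ReLU(-3.5) = 0
ReLU(-6.5) = 0
ReLU(-1.1) = 0
ReLU(9.0) = 9.0
ReLU(-6.1) = 0
ReLU(-3.9) = 0
Active neurons (>0): 1

1


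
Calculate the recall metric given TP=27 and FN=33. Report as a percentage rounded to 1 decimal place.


Recall = TP / (TP + FN) * 100
= 27 / (27 + 33)
= 27 / 60
= 0.45
= 45.0%

45.0


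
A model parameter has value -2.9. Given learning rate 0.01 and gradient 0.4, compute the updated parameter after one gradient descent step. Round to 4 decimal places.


w_new = w_old - lr * gradient
= -2.9 - 0.01 * 0.4
= -2.9 - (0.004)
= -2.9040

-2.9040


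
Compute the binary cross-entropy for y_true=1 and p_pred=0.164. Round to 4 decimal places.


For y=1: Loss = -log(p)
= -log(0.164)
= -(-1.8079)
= 1.8079

1.8079


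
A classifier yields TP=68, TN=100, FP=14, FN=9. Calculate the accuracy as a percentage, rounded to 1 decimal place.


Accuracy = (TP + TN) / (TP + TN + FP + FN) * 100
= (68 + 100) / (68 + 100 + 14 + 9)
= 168 / 191
= 0.8796
= 88.0%

88.0


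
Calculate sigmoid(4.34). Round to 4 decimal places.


sigmoid(z) = 1 / (1 + exp(-z))
exp(-(4.34)) = exp(-4.34) = 0.013
1 + 0.013 = 1.013
1 / 1.013 = 0.9871

0.9871


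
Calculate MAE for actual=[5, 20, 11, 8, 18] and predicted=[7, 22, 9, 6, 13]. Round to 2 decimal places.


Absolute errors: [2, 2, 2, 2, 5]
Sum of absolute errors = 13
MAE = 13 / 5 = 2.60

2.60


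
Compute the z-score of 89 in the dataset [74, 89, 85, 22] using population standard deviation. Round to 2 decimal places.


Mean = (74 + 89 + 85 + 22) / 4 = 67.5
Variance = sum((x_i - mean)^2) / n = 720.25
Std = sqrt(720.25) = 26.8375
Z = (x - mean) / std
= (89 - 67.5) / 26.8375
= 21.5 / 26.8375
= 0.80

0.80


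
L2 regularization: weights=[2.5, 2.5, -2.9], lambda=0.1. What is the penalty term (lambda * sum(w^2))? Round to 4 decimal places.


Squaring each weight:
2.5^2 = 6.25
2.5^2 = 6.25
(-2.9)^2 = 8.41
Sum of squares = 20.91
Penalty = 0.1 * 20.91 = 2.0910

2.0910


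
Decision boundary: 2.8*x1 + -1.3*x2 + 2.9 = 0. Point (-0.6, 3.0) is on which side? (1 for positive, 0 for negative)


Compute 2.8 * -0.6 + -1.3 * 3.0 + 2.9
= -1.68 + -3.9 + 2.9
= -2.68
Since -2.68 < 0, the point is on the negative side.

0


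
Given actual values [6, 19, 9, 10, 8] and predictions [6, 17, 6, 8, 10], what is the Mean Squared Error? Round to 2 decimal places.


Differences: [0, 2, 3, 2, -2]
Squared errors: [0, 4, 9, 4, 4]
Sum of squared errors = 21
MSE = 21 / 5 = 4.20

4.20


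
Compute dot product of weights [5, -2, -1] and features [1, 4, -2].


Element-wise products:
5 * 1 = 5
-2 * 4 = -8
-1 * -2 = 2
Sum = 5 + -8 + 2
= -1

-1


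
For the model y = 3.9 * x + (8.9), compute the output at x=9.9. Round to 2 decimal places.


y = 3.9 * 9.9 + (8.9)
= 38.61 + (8.9)
= 47.51

47.51


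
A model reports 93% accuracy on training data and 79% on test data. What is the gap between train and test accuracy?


Gap = train_accuracy - test_accuracy
= 93 - 79
= 14%
This gap suggests the model is overfitting.

14


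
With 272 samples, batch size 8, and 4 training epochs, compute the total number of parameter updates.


Iterations per epoch = 272 / 8 = 34
Total updates = iterations_per_epoch * epochs
= 34 * 4
= 136

136


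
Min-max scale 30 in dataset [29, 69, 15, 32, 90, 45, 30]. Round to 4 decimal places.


Min = 15, Max = 90
Range = 90 - 15 = 75
Scaled = (x - min) / (max - min)
= (30 - 15) / 75
= 15 / 75
= 0.2000

0.2000


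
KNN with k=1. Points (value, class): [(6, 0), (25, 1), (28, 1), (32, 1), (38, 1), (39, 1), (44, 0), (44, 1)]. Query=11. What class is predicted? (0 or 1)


Distances from query 11:
Point 6 (class 0): distance = 5
K=1 nearest neighbors: classes = [0]
Votes for class 1: 0 / 1
Majority vote => class 0

0


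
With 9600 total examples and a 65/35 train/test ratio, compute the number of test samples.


Train samples = 9600 * 65% = 6240
Test samples = 9600 - 6240
= 3360

3360


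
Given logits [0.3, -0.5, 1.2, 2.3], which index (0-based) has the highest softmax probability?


Softmax is a monotonic transformation, so it preserves the argmax.
We need to find the index of the maximum logit.
Index 0: 0.3
Index 1: -0.5
Index 2: 1.2
Index 3: 2.3
Maximum logit = 2.3 at index 3

3


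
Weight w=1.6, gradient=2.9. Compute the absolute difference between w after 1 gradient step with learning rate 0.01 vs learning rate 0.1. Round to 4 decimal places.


With lr=0.01: w_new = 1.6 - 0.01 * 2.9 = 1.571
With lr=0.1: w_new = 1.6 - 0.1 * 2.9 = 1.31
Absolute difference = |1.571 - 1.31|
= 0.2610

0.2610


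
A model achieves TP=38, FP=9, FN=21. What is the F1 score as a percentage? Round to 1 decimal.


Precision = TP / (TP + FP) = 38 / 47 = 0.8085
Recall = TP / (TP + FN) = 38 / 59 = 0.6441
F1 = 2 * P * R / (P + R)
= 2 * 0.8085 * 0.6441 / (0.8085 + 0.6441)
= 1.0415 / 1.4526
= 0.717
As percentage: 71.7%

71.7


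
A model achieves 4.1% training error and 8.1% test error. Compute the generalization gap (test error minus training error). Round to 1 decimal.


Generalization gap = test_error - train_error
= 8.1 - 4.1
= 4.0%
A moderate gap.

4.0


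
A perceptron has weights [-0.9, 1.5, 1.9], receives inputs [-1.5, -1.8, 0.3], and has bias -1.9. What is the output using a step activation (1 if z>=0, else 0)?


z = w . x + b
= -0.9*-1.5 + 1.5*-1.8 + 1.9*0.3 + -1.9
= 1.35 + -2.7 + 0.57 + -1.9
= -0.78 + -1.9
= -2.68
Since z = -2.68 < 0, output = 0

0


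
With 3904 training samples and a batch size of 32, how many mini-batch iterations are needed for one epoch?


Iterations per epoch = dataset_size / batch_size
= 3904 / 32
= 122

122


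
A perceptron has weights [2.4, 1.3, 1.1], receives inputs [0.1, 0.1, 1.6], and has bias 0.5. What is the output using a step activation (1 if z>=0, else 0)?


z = w . x + b
= 2.4*0.1 + 1.3*0.1 + 1.1*1.6 + 0.5
= 0.24 + 0.13 + 1.76 + 0.5
= 2.13 + 0.5
= 2.63
Since z = 2.63 >= 0, output = 1

1


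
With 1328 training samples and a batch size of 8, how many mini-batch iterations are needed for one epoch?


Iterations per epoch = dataset_size / batch_size
= 1328 / 8
= 166

166


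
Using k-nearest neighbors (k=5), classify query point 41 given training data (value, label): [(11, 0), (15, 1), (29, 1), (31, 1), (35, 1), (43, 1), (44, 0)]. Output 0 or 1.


Distances from query 41:
Point 43 (class 1): distance = 2
Point 44 (class 0): distance = 3
Point 35 (class 1): distance = 6
Point 31 (class 1): distance = 10
Point 29 (class 1): distance = 12
K=5 nearest neighbors: classes = [1, 0, 1, 1, 1]
Votes for class 1: 4 / 5
Majority vote => class 1

1


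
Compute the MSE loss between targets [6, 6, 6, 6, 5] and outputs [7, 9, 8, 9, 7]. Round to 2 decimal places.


Differences: [-1, -3, -2, -3, -2]
Squared errors: [1, 9, 4, 9, 4]
Sum of squared errors = 27
MSE = 27 / 5 = 5.40

5.40


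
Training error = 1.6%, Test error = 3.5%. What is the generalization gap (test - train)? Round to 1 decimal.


Generalization gap = test_error - train_error
= 3.5 - 1.6
= 1.9%
A small gap suggests good generalization.

1.9


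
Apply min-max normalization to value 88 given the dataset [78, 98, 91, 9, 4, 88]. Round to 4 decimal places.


Min = 4, Max = 98
Range = 98 - 4 = 94
Scaled = (x - min) / (max - min)
= (88 - 4) / 94
= 84 / 94
= 0.8936

0.8936


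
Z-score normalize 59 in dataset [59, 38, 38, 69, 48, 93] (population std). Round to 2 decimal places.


Mean = (59 + 38 + 38 + 69 + 48 + 93) / 6 = 57.5
Variance = sum((x_i - mean)^2) / n = 374.25
Std = sqrt(374.25) = 19.3455
Z = (x - mean) / std
= (59 - 57.5) / 19.3455
= 1.5 / 19.3455
= 0.08

0.08


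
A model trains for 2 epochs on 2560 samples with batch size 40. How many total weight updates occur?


Iterations per epoch = 2560 / 40 = 64
Total updates = iterations_per_epoch * epochs
= 64 * 2
= 128

128


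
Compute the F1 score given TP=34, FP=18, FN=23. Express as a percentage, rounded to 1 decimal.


Precision = TP / (TP + FP) = 34 / 52 = 0.6538
Recall = TP / (TP + FN) = 34 / 57 = 0.5965
F1 = 2 * P * R / (P + R)
= 2 * 0.6538 * 0.5965 / (0.6538 + 0.5965)
= 0.78 / 1.2503
= 0.6239
As percentage: 62.4%

62.4


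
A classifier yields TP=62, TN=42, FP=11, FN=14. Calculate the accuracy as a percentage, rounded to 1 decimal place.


Accuracy = (TP + TN) / (TP + TN + FP + FN) * 100
= (62 + 42) / (62 + 42 + 11 + 14)
= 104 / 129
= 0.8062
= 80.6%

80.6


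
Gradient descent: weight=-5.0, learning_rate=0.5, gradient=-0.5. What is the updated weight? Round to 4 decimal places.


w_new = w_old - lr * gradient
= -5.0 - 0.5 * -0.5
= -5.0 - (-0.25)
= -4.7500

-4.7500


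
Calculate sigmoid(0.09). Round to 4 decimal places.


sigmoid(z) = 1 / (1 + exp(-z))
exp(-(0.09)) = exp(-0.09) = 0.9139
1 + 0.9139 = 1.9139
1 / 1.9139 = 0.5225

0.5225


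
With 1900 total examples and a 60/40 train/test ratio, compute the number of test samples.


Train samples = 1900 * 60% = 1140
Test samples = 1900 - 1140
= 760

760


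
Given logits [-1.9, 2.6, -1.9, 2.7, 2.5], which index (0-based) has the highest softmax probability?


Softmax is a monotonic transformation, so it preserves the argmax.
We need to find the index of the maximum logit.
Index 0: -1.9
Index 1: 2.6
Index 2: -1.9
Index 3: 2.7
Index 4: 2.5
Maximum logit = 2.7 at index 3

3


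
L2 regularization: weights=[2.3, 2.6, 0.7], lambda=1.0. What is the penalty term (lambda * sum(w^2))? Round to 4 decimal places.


Squaring each weight:
2.3^2 = 5.29
2.6^2 = 6.76
0.7^2 = 0.49
Sum of squares = 12.54
Penalty = 1.0 * 12.54 = 12.5400

12.5400


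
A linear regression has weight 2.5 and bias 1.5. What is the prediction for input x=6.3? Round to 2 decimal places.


y = 2.5 * 6.3 + (1.5)
= 15.75 + (1.5)
= 17.25

17.25


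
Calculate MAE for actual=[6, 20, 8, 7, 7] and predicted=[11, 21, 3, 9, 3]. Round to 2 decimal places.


Absolute errors: [5, 1, 5, 2, 4]
Sum of absolute errors = 17
MAE = 17 / 5 = 3.40

3.40


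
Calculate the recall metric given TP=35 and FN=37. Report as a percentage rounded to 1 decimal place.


Recall = TP / (TP + FN) * 100
= 35 / (35 + 37)
= 35 / 72
= 0.4861
= 48.6%

48.6


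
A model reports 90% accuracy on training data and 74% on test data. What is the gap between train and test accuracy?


Gap = train_accuracy - test_accuracy
= 90 - 74
= 16%
This gap suggests the model is overfitting.

16


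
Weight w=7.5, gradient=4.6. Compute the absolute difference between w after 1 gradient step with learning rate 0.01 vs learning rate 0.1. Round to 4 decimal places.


With lr=0.01: w_new = 7.5 - 0.01 * 4.6 = 7.454
With lr=0.1: w_new = 7.5 - 0.1 * 4.6 = 7.04
Absolute difference = |7.454 - 7.04|
= 0.4140

0.4140


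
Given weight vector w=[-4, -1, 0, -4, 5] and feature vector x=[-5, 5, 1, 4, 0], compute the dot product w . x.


Element-wise products:
-4 * -5 = 20
-1 * 5 = -5
0 * 1 = 0
-4 * 4 = -16
5 * 0 = 0
Sum = 20 + -5 + 0 + -16 + 0
= -1

-1


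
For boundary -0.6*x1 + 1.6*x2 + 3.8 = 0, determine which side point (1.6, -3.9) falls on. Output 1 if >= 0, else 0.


Compute -0.6 * 1.6 + 1.6 * -3.9 + 3.8
= -0.96 + -6.24 + 3.8
= -3.4
Since -3.4 < 0, the point is on the negative side.

0


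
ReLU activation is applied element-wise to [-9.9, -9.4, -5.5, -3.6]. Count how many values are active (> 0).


ReLU(x) = max(0, x) for each element:
ReLU(-9.9) = 0
ReLU(-9.4) = 0
ReLU(-5.5) = 0
ReLU(-3.6) = 0
Active neurons (>0): 0

0


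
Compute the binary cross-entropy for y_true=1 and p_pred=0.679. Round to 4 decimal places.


For y=1: Loss = -log(p)
= -log(0.679)
= -(-0.3871)
= 0.3871

0.3871


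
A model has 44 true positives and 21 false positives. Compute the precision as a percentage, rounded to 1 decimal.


Precision = TP / (TP + FP) * 100
= 44 / (44 + 21)
= 44 / 65
= 0.6769
= 67.7%

67.7


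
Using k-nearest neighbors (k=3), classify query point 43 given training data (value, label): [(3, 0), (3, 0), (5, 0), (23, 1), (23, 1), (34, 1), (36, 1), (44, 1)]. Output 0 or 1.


Distances from query 43:
Point 44 (class 1): distance = 1
Point 36 (class 1): distance = 7
Point 34 (class 1): distance = 9
K=3 nearest neighbors: classes = [1, 1, 1]
Votes for class 1: 3 / 3
Majority vote => class 1

1


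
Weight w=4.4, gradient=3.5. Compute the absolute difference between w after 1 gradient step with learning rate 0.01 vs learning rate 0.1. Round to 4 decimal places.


With lr=0.01: w_new = 4.4 - 0.01 * 3.5 = 4.365
With lr=0.1: w_new = 4.4 - 0.1 * 3.5 = 4.05
Absolute difference = |4.365 - 4.05|
= 0.3150

0.3150


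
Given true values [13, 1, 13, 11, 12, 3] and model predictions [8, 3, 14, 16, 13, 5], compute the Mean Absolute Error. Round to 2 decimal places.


Absolute errors: [5, 2, 1, 5, 1, 2]
Sum of absolute errors = 16
MAE = 16 / 6 = 2.67

2.67


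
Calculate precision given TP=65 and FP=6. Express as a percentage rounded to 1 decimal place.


Precision = TP / (TP + FP) * 100
= 65 / (65 + 6)
= 65 / 71
= 0.9155
= 91.5%

91.5


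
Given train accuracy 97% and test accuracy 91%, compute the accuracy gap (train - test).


Gap = train_accuracy - test_accuracy
= 97 - 91
= 6%
This moderate gap may indicate mild overfitting.

6


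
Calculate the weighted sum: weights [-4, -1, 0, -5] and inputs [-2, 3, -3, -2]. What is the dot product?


Element-wise products:
-4 * -2 = 8
-1 * 3 = -3
0 * -3 = 0
-5 * -2 = 10
Sum = 8 + -3 + 0 + 10
= 15

15


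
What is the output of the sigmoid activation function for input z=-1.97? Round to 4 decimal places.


sigmoid(z) = 1 / (1 + exp(-z))
exp(-(-1.97)) = exp(1.97) = 7.1707
1 + 7.1707 = 8.1707
1 / 8.1707 = 0.1224

0.1224


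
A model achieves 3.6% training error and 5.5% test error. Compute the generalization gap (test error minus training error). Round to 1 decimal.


Generalization gap = test_error - train_error
= 5.5 - 3.6
= 1.9%
A small gap suggests good generalization.

1.9


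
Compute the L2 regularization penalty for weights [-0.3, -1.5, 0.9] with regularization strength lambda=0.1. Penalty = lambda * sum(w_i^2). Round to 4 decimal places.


Squaring each weight:
(-0.3)^2 = 0.09
(-1.5)^2 = 2.25
0.9^2 = 0.81
Sum of squares = 3.15
Penalty = 0.1 * 3.15 = 0.3150

0.3150


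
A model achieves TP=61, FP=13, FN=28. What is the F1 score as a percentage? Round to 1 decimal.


Precision = TP / (TP + FP) = 61 / 74 = 0.8243
Recall = TP / (TP + FN) = 61 / 89 = 0.6854
F1 = 2 * P * R / (P + R)
= 2 * 0.8243 * 0.6854 / (0.8243 + 0.6854)
= 1.13 / 1.5097
= 0.7485
As percentage: 74.8%

74.8


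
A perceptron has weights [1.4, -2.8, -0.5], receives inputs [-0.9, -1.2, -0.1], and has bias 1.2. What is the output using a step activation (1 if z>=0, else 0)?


z = w . x + b
= 1.4*-0.9 + -2.8*-1.2 + -0.5*-0.1 + 1.2
= -1.26 + 3.36 + 0.05 + 1.2
= 2.15 + 1.2
= 3.35
Since z = 3.35 >= 0, output = 1

1


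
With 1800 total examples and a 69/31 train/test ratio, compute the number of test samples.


Train samples = 1800 * 69% = 1242
Test samples = 1800 - 1242
= 558

558


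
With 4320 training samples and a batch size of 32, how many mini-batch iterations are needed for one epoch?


Iterations per epoch = dataset_size / batch_size
= 4320 / 32
= 135

135


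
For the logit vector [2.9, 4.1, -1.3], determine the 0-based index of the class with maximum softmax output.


Softmax is a monotonic transformation, so it preserves the argmax.
We need to find the index of the maximum logit.
Index 0: 2.9
Index 1: 4.1
Index 2: -1.3
Maximum logit = 4.1 at index 1

1


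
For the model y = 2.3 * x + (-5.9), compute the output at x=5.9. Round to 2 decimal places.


y = 2.3 * 5.9 + (-5.9)
= 13.57 + (-5.9)
= 7.67

7.67


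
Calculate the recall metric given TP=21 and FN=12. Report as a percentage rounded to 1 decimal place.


Recall = TP / (TP + FN) * 100
= 21 / (21 + 12)
= 21 / 33
= 0.6364
= 63.6%

63.6


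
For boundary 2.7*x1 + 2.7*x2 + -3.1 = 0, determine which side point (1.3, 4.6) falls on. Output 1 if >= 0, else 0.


Compute 2.7 * 1.3 + 2.7 * 4.6 + -3.1
= 3.51 + 12.42 + -3.1
= 12.83
Since 12.83 >= 0, the point is on the positive side.

1


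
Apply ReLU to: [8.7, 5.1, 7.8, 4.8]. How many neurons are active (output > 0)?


ReLU(x) = max(0, x) for each element:
ReLU(8.7) = 8.7
ReLU(5.1) = 5.1
ReLU(7.8) = 7.8
ReLU(4.8) = 4.8
Active neurons (>0): 4

4


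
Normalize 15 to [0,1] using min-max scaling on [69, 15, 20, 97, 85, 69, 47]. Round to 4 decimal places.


Min = 15, Max = 97
Range = 97 - 15 = 82
Scaled = (x - min) / (max - min)
= (15 - 15) / 82
= 0 / 82
= 0.0000

0.0000


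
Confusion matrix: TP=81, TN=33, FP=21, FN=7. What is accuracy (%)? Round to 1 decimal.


Accuracy = (TP + TN) / (TP + TN + FP + FN) * 100
= (81 + 33) / (81 + 33 + 21 + 7)
= 114 / 142
= 0.8028
= 80.3%

80.3


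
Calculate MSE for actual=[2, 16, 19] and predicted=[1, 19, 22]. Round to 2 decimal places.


Differences: [1, -3, -3]
Squared errors: [1, 9, 9]
Sum of squared errors = 19
MSE = 19 / 3 = 6.33

6.33


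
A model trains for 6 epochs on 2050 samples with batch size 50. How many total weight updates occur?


Iterations per epoch = 2050 / 50 = 41
Total updates = iterations_per_epoch * epochs
= 41 * 6
= 246

246


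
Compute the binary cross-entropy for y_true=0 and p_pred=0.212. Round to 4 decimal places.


For y=0: Loss = -log(1-p)
= -log(1 - 0.212)
= -log(0.788)
= -(-0.2383)
= 0.2383

0.2383


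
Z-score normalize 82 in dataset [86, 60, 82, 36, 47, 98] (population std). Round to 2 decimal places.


Mean = (86 + 60 + 82 + 36 + 47 + 98) / 6 = 68.1667
Variance = sum((x_i - mean)^2) / n = 491.4722
Std = sqrt(491.4722) = 22.1692
Z = (x - mean) / std
= (82 - 68.1667) / 22.1692
= 13.8333 / 22.1692
= 0.62

0.62


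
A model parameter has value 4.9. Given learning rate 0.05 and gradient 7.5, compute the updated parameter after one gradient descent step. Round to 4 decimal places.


w_new = w_old - lr * gradient
= 4.9 - 0.05 * 7.5
= 4.9 - (0.375)
= 4.5250

4.5250


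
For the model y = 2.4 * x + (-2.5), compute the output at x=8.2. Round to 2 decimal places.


y = 2.4 * 8.2 + (-2.5)
= 19.68 + (-2.5)
= 17.18

17.18


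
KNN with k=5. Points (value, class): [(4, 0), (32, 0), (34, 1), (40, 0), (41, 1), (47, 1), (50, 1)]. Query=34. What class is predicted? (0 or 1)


Distances from query 34:
Point 34 (class 1): distance = 0
Point 32 (class 0): distance = 2
Point 40 (class 0): distance = 6
Point 41 (class 1): distance = 7
Point 47 (class 1): distance = 13
K=5 nearest neighbors: classes = [1, 0, 0, 1, 1]
Votes for class 1: 3 / 5
Majority vote => class 1

1


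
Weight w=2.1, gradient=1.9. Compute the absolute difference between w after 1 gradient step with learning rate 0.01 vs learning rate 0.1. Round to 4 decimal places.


With lr=0.01: w_new = 2.1 - 0.01 * 1.9 = 2.081
With lr=0.1: w_new = 2.1 - 0.1 * 1.9 = 1.91
Absolute difference = |2.081 - 1.91|
= 0.1710

0.1710


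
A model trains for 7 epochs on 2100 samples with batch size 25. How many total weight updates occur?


Iterations per epoch = 2100 / 25 = 84
Total updates = iterations_per_epoch * epochs
= 84 * 7
= 588

588


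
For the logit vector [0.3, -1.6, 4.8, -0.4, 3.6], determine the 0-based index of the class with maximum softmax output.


Softmax is a monotonic transformation, so it preserves the argmax.
We need to find the index of the maximum logit.
Index 0: 0.3
Index 1: -1.6
Index 2: 4.8
Index 3: -0.4
Index 4: 3.6
Maximum logit = 4.8 at index 2

2


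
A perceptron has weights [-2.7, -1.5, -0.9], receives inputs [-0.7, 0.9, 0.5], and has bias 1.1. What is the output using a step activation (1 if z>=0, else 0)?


z = w . x + b
= -2.7*-0.7 + -1.5*0.9 + -0.9*0.5 + 1.1
= 1.89 + -1.35 + -0.45 + 1.1
= 0.09 + 1.1
= 1.19
Since z = 1.19 >= 0, output = 1

1


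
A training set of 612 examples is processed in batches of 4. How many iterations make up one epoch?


Iterations per epoch = dataset_size / batch_size
= 612 / 4
= 153

153


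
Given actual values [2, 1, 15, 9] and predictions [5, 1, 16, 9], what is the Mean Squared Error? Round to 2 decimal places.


Differences: [-3, 0, -1, 0]
Squared errors: [9, 0, 1, 0]
Sum of squared errors = 10
MSE = 10 / 4 = 2.50

2.50


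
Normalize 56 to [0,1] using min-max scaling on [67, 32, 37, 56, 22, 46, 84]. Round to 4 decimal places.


Min = 22, Max = 84
Range = 84 - 22 = 62
Scaled = (x - min) / (max - min)
= (56 - 22) / 62
= 34 / 62
= 0.5484

0.5484


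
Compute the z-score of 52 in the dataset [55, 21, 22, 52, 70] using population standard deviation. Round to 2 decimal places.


Mean = (55 + 21 + 22 + 52 + 70) / 5 = 44.0
Variance = sum((x_i - mean)^2) / n = 374.8
Std = sqrt(374.8) = 19.3598
Z = (x - mean) / std
= (52 - 44.0) / 19.3598
= 8.0 / 19.3598
= 0.41

0.41


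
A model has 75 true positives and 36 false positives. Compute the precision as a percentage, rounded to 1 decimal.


Precision = TP / (TP + FP) * 100
= 75 / (75 + 36)
= 75 / 111
= 0.6757
= 67.6%

67.6


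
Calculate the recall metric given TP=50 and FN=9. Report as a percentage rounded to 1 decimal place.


Recall = TP / (TP + FN) * 100
= 50 / (50 + 9)
= 50 / 59
= 0.8475
= 84.7%

84.7


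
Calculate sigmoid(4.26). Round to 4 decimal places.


sigmoid(z) = 1 / (1 + exp(-z))
exp(-(4.26)) = exp(-4.26) = 0.0141
1 + 0.0141 = 1.0141
1 / 1.0141 = 0.9861

0.9861


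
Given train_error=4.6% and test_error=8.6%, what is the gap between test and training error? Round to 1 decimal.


Generalization gap = test_error - train_error
= 8.6 - 4.6
= 4.0%
A moderate gap.

4.0


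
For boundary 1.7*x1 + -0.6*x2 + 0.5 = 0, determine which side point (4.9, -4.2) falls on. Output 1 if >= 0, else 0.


Compute 1.7 * 4.9 + -0.6 * -4.2 + 0.5
= 8.33 + 2.52 + 0.5
= 11.35
Since 11.35 >= 0, the point is on the positive side.

1
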